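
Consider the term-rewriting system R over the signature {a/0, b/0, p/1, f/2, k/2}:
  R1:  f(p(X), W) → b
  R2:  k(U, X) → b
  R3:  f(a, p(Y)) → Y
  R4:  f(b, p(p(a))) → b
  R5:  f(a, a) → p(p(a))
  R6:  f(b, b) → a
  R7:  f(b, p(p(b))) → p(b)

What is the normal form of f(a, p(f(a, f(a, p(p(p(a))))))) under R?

1. f(a, p(f(a, f(a, p(p(p(a)))))))  →  f(a, f(a, p(p(p(a)))))   [R3 at ε]
2. f(a, f(a, p(p(p(a)))))  →  f(a, p(p(a)))   [R3 at 2]
3. f(a, p(p(a)))  →  p(a)   [R3 at ε]

p(a)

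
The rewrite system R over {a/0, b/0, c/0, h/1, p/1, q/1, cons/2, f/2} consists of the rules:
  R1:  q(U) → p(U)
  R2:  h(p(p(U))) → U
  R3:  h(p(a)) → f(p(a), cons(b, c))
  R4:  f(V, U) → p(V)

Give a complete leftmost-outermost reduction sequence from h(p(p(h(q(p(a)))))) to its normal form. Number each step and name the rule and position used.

a

1. h(p(p(h(q(p(a))))))  →  h(q(p(a)))   [R2 at ε]
2. h(q(p(a)))  →  h(p(p(a)))   [R1 at 1]
3. h(p(p(a)))  →  a   [R2 at ε]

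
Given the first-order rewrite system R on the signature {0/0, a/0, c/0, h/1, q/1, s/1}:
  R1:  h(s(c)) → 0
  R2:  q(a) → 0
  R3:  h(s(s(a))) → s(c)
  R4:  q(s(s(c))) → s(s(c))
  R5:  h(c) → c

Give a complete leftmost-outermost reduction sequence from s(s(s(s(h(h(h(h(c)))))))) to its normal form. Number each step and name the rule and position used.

s(s(s(s(c))))

1. s(s(s(s(h(h(h(h(c))))))))  →  s(s(s(s(h(h(h(c)))))))   [R5 at 1.1.1.1.1.1.1]
2. s(s(s(s(h(h(h(c)))))))  →  s(s(s(s(h(h(c))))))   [R5 at 1.1.1.1.1.1]
3. s(s(s(s(h(h(c))))))  →  s(s(s(s(h(c)))))   [R5 at 1.1.1.1.1]
4. s(s(s(s(h(c)))))  →  s(s(s(s(c))))   [R5 at 1.1.1.1]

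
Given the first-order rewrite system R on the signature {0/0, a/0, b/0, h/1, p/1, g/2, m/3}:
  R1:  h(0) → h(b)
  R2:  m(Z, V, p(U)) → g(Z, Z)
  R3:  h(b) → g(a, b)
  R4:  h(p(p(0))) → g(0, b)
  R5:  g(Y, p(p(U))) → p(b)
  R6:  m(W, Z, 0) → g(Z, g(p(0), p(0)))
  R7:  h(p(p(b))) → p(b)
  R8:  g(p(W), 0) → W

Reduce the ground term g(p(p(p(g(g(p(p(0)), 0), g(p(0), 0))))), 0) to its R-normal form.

p(p(0))

1. g(p(p(p(g(g(p(p(0)), 0), g(p(0), 0))))), 0)  →  p(p(g(g(p(p(0)), 0), g(p(0), 0))))   [R8 at ε]
2. p(p(g(g(p(p(0)), 0), g(p(0), 0))))  →  p(p(g(p(0), g(p(0), 0))))   [R8 at 1.1.1]
3. p(p(g(p(0), g(p(0), 0))))  →  p(p(g(p(0), 0)))   [R8 at 1.1.2]
4. p(p(g(p(0), 0)))  →  p(p(0))   [R8 at 1.1]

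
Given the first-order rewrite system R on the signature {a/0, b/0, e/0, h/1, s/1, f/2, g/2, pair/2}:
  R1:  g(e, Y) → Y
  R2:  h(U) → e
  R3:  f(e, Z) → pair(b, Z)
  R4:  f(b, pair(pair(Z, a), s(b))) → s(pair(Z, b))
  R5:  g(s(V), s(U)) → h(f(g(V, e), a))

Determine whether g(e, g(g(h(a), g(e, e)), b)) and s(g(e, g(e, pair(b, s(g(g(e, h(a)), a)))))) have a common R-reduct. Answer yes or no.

Reduce t₁ = g(e, g(g(h(a), g(e, e)), b)):
1. g(e, g(g(h(a), g(e, e)), b))  →  g(g(h(a), g(e, e)), b)   [R1 at ε]
2. g(g(h(a), g(e, e)), b)  →  g(g(e, g(e, e)), b)   [R2 at 1.1]
3. g(g(e, g(e, e)), b)  →  g(g(e, e), b)   [R1 at 1]
4. g(g(e, e), b)  →  g(e, b)   [R1 at 1]
5. g(e, b)  →  b   [R1 at ε]

Reduce t₂ = s(g(e, g(e, pair(b, s(g(g(e, h(a)), a)))))):
1. s(g(e, g(e, pair(b, s(g(g(e, h(a)), a))))))  →  s(g(e, pair(b, s(g(g(e, h(a)), a)))))   [R1 at 1]
2. s(g(e, pair(b, s(g(g(e, h(a)), a)))))  →  s(pair(b, s(g(g(e, h(a)), a))))   [R1 at 1]
3. s(pair(b, s(g(g(e, h(a)), a))))  →  s(pair(b, s(g(h(a), a))))   [R1 at 1.2.1.1]
4. s(pair(b, s(g(h(a), a))))  →  s(pair(b, s(g(e, a))))   [R2 at 1.2.1.1]
5. s(pair(b, s(g(e, a))))  →  s(pair(b, s(a)))   [R1 at 1.2.1]

no — NF(t₁) = b, NF(t₂) = s(pair(b, s(a)))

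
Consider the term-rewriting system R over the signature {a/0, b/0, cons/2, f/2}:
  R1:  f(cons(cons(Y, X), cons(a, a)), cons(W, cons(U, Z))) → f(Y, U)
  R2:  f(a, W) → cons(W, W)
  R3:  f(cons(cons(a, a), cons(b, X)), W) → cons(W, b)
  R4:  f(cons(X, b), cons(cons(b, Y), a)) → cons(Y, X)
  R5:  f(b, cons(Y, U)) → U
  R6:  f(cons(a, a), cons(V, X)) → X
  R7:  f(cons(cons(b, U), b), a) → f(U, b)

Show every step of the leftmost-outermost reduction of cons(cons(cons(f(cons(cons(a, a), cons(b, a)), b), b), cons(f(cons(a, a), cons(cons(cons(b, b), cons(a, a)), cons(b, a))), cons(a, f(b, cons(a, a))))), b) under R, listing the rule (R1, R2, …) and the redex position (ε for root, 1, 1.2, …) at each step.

1. cons(cons(cons(f(cons(cons(a, a), cons(b, a)), b), b), cons(f(cons(a, a), cons(cons(cons(b, b), cons(a, a)), cons(b, a))), cons(a, f(b, cons(a, a))))), b)  →  cons(cons(cons(cons(b, b), b), cons(f(cons(a, a), cons(cons(cons(b, b), cons(a, a)), cons(b, a))), cons(a, f(b, cons(a, a))))), b)   [R3 at 1.1.1]
2. cons(cons(cons(cons(b, b), b), cons(f(cons(a, a), cons(cons(cons(b, b), cons(a, a)), cons(b, a))), cons(a, f(b, cons(a, a))))), b)  →  cons(cons(cons(cons(b, b), b), cons(cons(b, a), cons(a, f(b, cons(a, a))))), b)   [R6 at 1.2.1]
3. cons(cons(cons(cons(b, b), b), cons(cons(b, a), cons(a, f(b, cons(a, a))))), b)  →  cons(cons(cons(cons(b, b), b), cons(cons(b, a), cons(a, a))), b)   [R5 at 1.2.2.2]

cons(cons(cons(cons(b, b), b), cons(cons(b, a), cons(a, a))), b)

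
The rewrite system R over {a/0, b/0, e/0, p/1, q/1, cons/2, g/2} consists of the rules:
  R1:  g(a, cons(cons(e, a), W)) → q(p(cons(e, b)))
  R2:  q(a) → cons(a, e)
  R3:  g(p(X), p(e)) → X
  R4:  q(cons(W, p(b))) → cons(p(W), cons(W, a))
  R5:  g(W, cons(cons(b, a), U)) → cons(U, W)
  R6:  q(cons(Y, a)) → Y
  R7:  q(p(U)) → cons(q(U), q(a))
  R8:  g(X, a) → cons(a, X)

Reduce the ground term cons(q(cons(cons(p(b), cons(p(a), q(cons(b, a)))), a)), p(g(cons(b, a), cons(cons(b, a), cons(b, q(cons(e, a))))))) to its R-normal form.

cons(cons(p(b), cons(p(a), b)), p(cons(cons(b, e), cons(b, a))))

1. cons(q(cons(cons(p(b), cons(p(a), q(cons(b, a)))), a)), p(g(cons(b, a), cons(cons(b, a), cons(b, q(cons(e, a)))))))  →  cons(cons(p(b), cons(p(a), q(cons(b, a)))), p(g(cons(b, a), cons(cons(b, a), cons(b, q(cons(e, a)))))))   [R6 at 1]
2. cons(cons(p(b), cons(p(a), q(cons(b, a)))), p(g(cons(b, a), cons(cons(b, a), cons(b, q(cons(e, a)))))))  →  cons(cons(p(b), cons(p(a), b)), p(g(cons(b, a), cons(cons(b, a), cons(b, q(cons(e, a)))))))   [R6 at 1.2.2]
3. cons(cons(p(b), cons(p(a), b)), p(g(cons(b, a), cons(cons(b, a), cons(b, q(cons(e, a)))))))  →  cons(cons(p(b), cons(p(a), b)), p(cons(cons(b, q(cons(e, a))), cons(b, a))))   [R5 at 2.1]
4. cons(cons(p(b), cons(p(a), b)), p(cons(cons(b, q(cons(e, a))), cons(b, a))))  →  cons(cons(p(b), cons(p(a), b)), p(cons(cons(b, e), cons(b, a))))   [R6 at 2.1.1.2]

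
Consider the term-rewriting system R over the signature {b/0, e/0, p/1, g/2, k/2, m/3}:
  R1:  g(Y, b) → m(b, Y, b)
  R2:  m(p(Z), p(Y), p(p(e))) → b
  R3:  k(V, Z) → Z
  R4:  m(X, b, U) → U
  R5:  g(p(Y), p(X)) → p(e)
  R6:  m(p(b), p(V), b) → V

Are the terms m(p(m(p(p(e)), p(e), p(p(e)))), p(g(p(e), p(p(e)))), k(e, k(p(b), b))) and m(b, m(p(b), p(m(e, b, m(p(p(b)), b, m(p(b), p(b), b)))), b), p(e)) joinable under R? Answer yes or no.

Reduce t₁ = m(p(m(p(p(e)), p(e), p(p(e)))), p(g(p(e), p(p(e)))), k(e, k(p(b), b))):
1. m(p(m(p(p(e)), p(e), p(p(e)))), p(g(p(e), p(p(e)))), k(e, k(p(b), b)))  →  m(p(b), p(g(p(e), p(p(e)))), k(e, k(p(b), b)))   [R2 at 1.1]
2. m(p(b), p(g(p(e), p(p(e)))), k(e, k(p(b), b)))  →  m(p(b), p(p(e)), k(e, k(p(b), b)))   [R5 at 2.1]
3. m(p(b), p(p(e)), k(e, k(p(b), b)))  →  m(p(b), p(p(e)), k(p(b), b))   [R3 at 3]
4. m(p(b), p(p(e)), k(p(b), b))  →  m(p(b), p(p(e)), b)   [R3 at 3]
5. m(p(b), p(p(e)), b)  →  p(e)   [R6 at ε]

Reduce t₂ = m(b, m(p(b), p(m(e, b, m(p(p(b)), b, m(p(b), p(b), b)))), b), p(e)):
1. m(b, m(p(b), p(m(e, b, m(p(p(b)), b, m(p(b), p(b), b)))), b), p(e))  →  m(b, m(e, b, m(p(p(b)), b, m(p(b), p(b), b))), p(e))   [R6 at 2]
2. m(b, m(e, b, m(p(p(b)), b, m(p(b), p(b), b))), p(e))  →  m(b, m(p(p(b)), b, m(p(b), p(b), b)), p(e))   [R4 at 2]
3. m(b, m(p(p(b)), b, m(p(b), p(b), b)), p(e))  →  m(b, m(p(b), p(b), b), p(e))   [R4 at 2]
4. m(b, m(p(b), p(b), b), p(e))  →  m(b, b, p(e))   [R6 at 2]
5. m(b, b, p(e))  →  p(e)   [R4 at ε]

yes — NF(t₁) = p(e), NF(t₂) = p(e)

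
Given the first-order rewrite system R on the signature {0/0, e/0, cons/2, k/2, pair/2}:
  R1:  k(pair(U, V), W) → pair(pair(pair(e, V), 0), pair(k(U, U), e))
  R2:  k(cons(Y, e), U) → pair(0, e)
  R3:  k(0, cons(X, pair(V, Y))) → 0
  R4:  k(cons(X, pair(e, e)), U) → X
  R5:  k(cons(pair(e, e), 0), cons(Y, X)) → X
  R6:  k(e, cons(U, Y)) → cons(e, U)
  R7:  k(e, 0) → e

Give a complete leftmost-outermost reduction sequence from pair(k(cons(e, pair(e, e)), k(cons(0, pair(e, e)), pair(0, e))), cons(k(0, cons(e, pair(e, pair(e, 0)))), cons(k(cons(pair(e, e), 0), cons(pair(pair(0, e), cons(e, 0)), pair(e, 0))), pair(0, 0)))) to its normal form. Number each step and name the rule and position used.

1. pair(k(cons(e, pair(e, e)), k(cons(0, pair(e, e)), pair(0, e))), cons(k(0, cons(e, pair(e, pair(e, 0)))), cons(k(cons(pair(e, e), 0), cons(pair(pair(0, e), cons(e, 0)), pair(e, 0))), pair(0, 0))))  →  pair(e, cons(k(0, cons(e, pair(e, pair(e, 0)))), cons(k(cons(pair(e, e), 0), cons(pair(pair(0, e), cons(e, 0)), pair(e, 0))), pair(0, 0))))   [R4 at 1]
2. pair(e, cons(k(0, cons(e, pair(e, pair(e, 0)))), cons(k(cons(pair(e, e), 0), cons(pair(pair(0, e), cons(e, 0)), pair(e, 0))), pair(0, 0))))  →  pair(e, cons(0, cons(k(cons(pair(e, e), 0), cons(pair(pair(0, e), cons(e, 0)), pair(e, 0))), pair(0, 0))))   [R3 at 2.1]
3. pair(e, cons(0, cons(k(cons(pair(e, e), 0), cons(pair(pair(0, e), cons(e, 0)), pair(e, 0))), pair(0, 0))))  →  pair(e, cons(0, cons(pair(e, 0), pair(0, 0))))   [R5 at 2.2.1]

pair(e, cons(0, cons(pair(e, 0), pair(0, 0))))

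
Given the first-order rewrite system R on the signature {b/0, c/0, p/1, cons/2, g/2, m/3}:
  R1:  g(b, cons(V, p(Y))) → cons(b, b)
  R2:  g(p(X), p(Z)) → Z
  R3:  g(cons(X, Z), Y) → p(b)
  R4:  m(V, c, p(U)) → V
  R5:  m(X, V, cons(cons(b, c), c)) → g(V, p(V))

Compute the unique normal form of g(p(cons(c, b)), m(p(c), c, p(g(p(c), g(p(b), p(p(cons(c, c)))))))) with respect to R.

c

1. g(p(cons(c, b)), m(p(c), c, p(g(p(c), g(p(b), p(p(cons(c, c))))))))  →  g(p(cons(c, b)), p(c))   [R4 at 2]
2. g(p(cons(c, b)), p(c))  →  c   [R2 at ε]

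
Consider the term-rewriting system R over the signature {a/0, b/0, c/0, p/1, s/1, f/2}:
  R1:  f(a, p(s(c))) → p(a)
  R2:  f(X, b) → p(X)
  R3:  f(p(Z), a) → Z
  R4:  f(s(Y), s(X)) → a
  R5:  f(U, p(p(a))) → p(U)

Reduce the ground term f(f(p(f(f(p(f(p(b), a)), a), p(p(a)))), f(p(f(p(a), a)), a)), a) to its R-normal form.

1. f(f(p(f(f(p(f(p(b), a)), a), p(p(a)))), f(p(f(p(a), a)), a)), a)  →  f(f(p(p(f(p(f(p(b), a)), a))), f(p(f(p(a), a)), a)), a)   [R5 at 1.1.1]
2. f(f(p(p(f(p(f(p(b), a)), a))), f(p(f(p(a), a)), a)), a)  →  f(f(p(p(f(p(b), a))), f(p(f(p(a), a)), a)), a)   [R3 at 1.1.1.1]
3. f(f(p(p(f(p(b), a))), f(p(f(p(a), a)), a)), a)  →  f(f(p(p(b)), f(p(f(p(a), a)), a)), a)   [R3 at 1.1.1.1]
4. f(f(p(p(b)), f(p(f(p(a), a)), a)), a)  →  f(f(p(p(b)), f(p(a), a)), a)   [R3 at 1.2]
5. f(f(p(p(b)), f(p(a), a)), a)  →  f(f(p(p(b)), a), a)   [R3 at 1.2]
6. f(f(p(p(b)), a), a)  →  f(p(b), a)   [R3 at 1]
7. f(p(b), a)  →  b   [R3 at ε]

b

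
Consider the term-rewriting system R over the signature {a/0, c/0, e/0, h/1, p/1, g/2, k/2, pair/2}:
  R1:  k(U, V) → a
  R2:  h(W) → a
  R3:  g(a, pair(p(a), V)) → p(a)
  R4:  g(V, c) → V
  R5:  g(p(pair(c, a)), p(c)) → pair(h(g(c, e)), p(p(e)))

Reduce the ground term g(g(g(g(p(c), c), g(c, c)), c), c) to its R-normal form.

1. g(g(g(g(p(c), c), g(c, c)), c), c)  →  g(g(g(p(c), c), g(c, c)), c)   [R4 at ε]
2. g(g(g(p(c), c), g(c, c)), c)  →  g(g(p(c), c), g(c, c))   [R4 at ε]
3. g(g(p(c), c), g(c, c))  →  g(p(c), g(c, c))   [R4 at 1]
4. g(p(c), g(c, c))  →  g(p(c), c)   [R4 at 2]
5. g(p(c), c)  →  p(c)   [R4 at ε]

p(c)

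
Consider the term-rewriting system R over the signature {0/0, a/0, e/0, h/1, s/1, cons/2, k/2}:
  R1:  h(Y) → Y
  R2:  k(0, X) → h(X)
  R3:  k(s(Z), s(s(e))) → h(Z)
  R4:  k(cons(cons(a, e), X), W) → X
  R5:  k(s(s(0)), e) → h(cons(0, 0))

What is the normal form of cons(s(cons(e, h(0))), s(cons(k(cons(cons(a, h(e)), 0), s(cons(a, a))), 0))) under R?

1. cons(s(cons(e, h(0))), s(cons(k(cons(cons(a, h(e)), 0), s(cons(a, a))), 0)))  →  cons(s(cons(e, 0)), s(cons(k(cons(cons(a, h(e)), 0), s(cons(a, a))), 0)))   [R1 at 1.1.2]
2. cons(s(cons(e, 0)), s(cons(k(cons(cons(a, h(e)), 0), s(cons(a, a))), 0)))  →  cons(s(cons(e, 0)), s(cons(k(cons(cons(a, e), 0), s(cons(a, a))), 0)))   [R1 at 2.1.1.1.1.2]
3. cons(s(cons(e, 0)), s(cons(k(cons(cons(a, e), 0), s(cons(a, a))), 0)))  →  cons(s(cons(e, 0)), s(cons(0, 0)))   [R4 at 2.1.1]

cons(s(cons(e, 0)), s(cons(0, 0)))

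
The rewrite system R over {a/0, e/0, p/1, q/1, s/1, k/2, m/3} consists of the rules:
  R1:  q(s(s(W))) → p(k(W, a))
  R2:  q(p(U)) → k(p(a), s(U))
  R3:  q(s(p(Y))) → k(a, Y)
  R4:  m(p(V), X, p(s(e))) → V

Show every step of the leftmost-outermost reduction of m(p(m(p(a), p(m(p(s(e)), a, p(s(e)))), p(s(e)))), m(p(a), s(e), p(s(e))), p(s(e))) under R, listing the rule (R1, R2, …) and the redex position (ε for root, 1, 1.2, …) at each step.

a

1. m(p(m(p(a), p(m(p(s(e)), a, p(s(e)))), p(s(e)))), m(p(a), s(e), p(s(e))), p(s(e)))  →  m(p(a), p(m(p(s(e)), a, p(s(e)))), p(s(e)))   [R4 at ε]
2. m(p(a), p(m(p(s(e)), a, p(s(e)))), p(s(e)))  →  a   [R4 at ε]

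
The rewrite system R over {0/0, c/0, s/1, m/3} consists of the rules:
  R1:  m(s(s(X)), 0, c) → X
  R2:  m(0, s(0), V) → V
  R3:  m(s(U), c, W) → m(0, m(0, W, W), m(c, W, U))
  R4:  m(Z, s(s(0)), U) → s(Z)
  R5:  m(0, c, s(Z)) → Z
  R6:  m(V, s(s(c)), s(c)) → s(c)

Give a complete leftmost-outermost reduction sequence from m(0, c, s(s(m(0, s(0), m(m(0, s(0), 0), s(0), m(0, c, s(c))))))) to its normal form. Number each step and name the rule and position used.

1. m(0, c, s(s(m(0, s(0), m(m(0, s(0), 0), s(0), m(0, c, s(c)))))))  →  s(m(0, s(0), m(m(0, s(0), 0), s(0), m(0, c, s(c)))))   [R5 at ε]
2. s(m(0, s(0), m(m(0, s(0), 0), s(0), m(0, c, s(c)))))  →  s(m(m(0, s(0), 0), s(0), m(0, c, s(c))))   [R2 at 1]
3. s(m(m(0, s(0), 0), s(0), m(0, c, s(c))))  →  s(m(0, s(0), m(0, c, s(c))))   [R2 at 1.1]
4. s(m(0, s(0), m(0, c, s(c))))  →  s(m(0, c, s(c)))   [R2 at 1]
5. s(m(0, c, s(c)))  →  s(c)   [R5 at 1]

s(c)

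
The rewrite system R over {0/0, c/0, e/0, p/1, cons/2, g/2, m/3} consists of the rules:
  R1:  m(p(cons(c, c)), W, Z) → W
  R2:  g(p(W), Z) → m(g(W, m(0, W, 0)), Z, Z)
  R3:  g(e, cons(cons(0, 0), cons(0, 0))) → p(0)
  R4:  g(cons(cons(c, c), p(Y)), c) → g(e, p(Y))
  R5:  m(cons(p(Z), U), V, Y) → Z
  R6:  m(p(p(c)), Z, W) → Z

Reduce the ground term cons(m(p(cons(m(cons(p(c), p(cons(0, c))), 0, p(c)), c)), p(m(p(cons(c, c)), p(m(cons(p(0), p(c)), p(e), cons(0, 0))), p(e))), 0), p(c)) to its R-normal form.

cons(p(p(0)), p(c))

1. cons(m(p(cons(m(cons(p(c), p(cons(0, c))), 0, p(c)), c)), p(m(p(cons(c, c)), p(m(cons(p(0), p(c)), p(e), cons(0, 0))), p(e))), 0), p(c))  →  cons(m(p(cons(c, c)), p(m(p(cons(c, c)), p(m(cons(p(0), p(c)), p(e), cons(0, 0))), p(e))), 0), p(c))   [R5 at 1.1.1.1]
2. cons(m(p(cons(c, c)), p(m(p(cons(c, c)), p(m(cons(p(0), p(c)), p(e), cons(0, 0))), p(e))), 0), p(c))  →  cons(p(m(p(cons(c, c)), p(m(cons(p(0), p(c)), p(e), cons(0, 0))), p(e))), p(c))   [R1 at 1]
3. cons(p(m(p(cons(c, c)), p(m(cons(p(0), p(c)), p(e), cons(0, 0))), p(e))), p(c))  →  cons(p(p(m(cons(p(0), p(c)), p(e), cons(0, 0)))), p(c))   [R1 at 1.1]
4. cons(p(p(m(cons(p(0), p(c)), p(e), cons(0, 0)))), p(c))  →  cons(p(p(0)), p(c))   [R5 at 1.1.1]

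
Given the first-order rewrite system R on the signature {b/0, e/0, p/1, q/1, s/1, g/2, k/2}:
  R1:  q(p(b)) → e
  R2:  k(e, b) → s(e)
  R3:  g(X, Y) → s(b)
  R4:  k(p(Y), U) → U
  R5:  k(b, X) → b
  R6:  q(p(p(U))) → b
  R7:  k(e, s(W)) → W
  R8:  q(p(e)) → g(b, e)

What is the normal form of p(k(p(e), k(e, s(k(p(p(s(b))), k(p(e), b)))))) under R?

1. p(k(p(e), k(e, s(k(p(p(s(b))), k(p(e), b))))))  →  p(k(e, s(k(p(p(s(b))), k(p(e), b)))))   [R4 at 1]
2. p(k(e, s(k(p(p(s(b))), k(p(e), b)))))  →  p(k(p(p(s(b))), k(p(e), b)))   [R7 at 1]
3. p(k(p(p(s(b))), k(p(e), b)))  →  p(k(p(e), b))   [R4 at 1]
4. p(k(p(e), b))  →  p(b)   [R4 at 1]

p(b)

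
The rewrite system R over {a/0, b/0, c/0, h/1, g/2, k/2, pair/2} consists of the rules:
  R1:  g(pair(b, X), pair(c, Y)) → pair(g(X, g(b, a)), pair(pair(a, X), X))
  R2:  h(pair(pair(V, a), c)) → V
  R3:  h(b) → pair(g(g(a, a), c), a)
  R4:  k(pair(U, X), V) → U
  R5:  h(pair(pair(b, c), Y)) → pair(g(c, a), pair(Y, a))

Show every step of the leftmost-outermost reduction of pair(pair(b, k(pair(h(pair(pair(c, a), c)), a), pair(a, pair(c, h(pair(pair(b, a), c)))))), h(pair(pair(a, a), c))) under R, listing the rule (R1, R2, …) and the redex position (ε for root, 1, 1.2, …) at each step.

pair(pair(b, c), a)

1. pair(pair(b, k(pair(h(pair(pair(c, a), c)), a), pair(a, pair(c, h(pair(pair(b, a), c)))))), h(pair(pair(a, a), c)))  →  pair(pair(b, h(pair(pair(c, a), c))), h(pair(pair(a, a), c)))   [R4 at 1.2]
2. pair(pair(b, h(pair(pair(c, a), c))), h(pair(pair(a, a), c)))  →  pair(pair(b, c), h(pair(pair(a, a), c)))   [R2 at 1.2]
3. pair(pair(b, c), h(pair(pair(a, a), c)))  →  pair(pair(b, c), a)   [R2 at 2]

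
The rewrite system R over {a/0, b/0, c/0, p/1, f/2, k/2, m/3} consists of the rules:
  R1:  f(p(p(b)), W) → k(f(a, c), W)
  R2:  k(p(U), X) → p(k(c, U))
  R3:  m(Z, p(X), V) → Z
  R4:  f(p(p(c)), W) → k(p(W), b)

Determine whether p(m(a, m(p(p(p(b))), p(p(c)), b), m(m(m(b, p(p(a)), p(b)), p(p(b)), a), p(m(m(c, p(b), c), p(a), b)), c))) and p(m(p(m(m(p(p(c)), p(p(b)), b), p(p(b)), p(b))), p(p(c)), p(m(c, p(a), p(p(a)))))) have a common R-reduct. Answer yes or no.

no — NF(t₁) = p(a), NF(t₂) = p(p(p(p(c))))

Reduce t₁ = p(m(a, m(p(p(p(b))), p(p(c)), b), m(m(m(b, p(p(a)), p(b)), p(p(b)), a), p(m(m(c, p(b), c), p(a), b)), c))):
1. p(m(a, m(p(p(p(b))), p(p(c)), b), m(m(m(b, p(p(a)), p(b)), p(p(b)), a), p(m(m(c, p(b), c), p(a), b)), c)))  →  p(m(a, p(p(p(b))), m(m(m(b, p(p(a)), p(b)), p(p(b)), a), p(m(m(c, p(b), c), p(a), b)), c)))   [R3 at 1.2]
2. p(m(a, p(p(p(b))), m(m(m(b, p(p(a)), p(b)), p(p(b)), a), p(m(m(c, p(b), c), p(a), b)), c)))  →  p(a)   [R3 at 1]

Reduce t₂ = p(m(p(m(m(p(p(c)), p(p(b)), b), p(p(b)), p(b))), p(p(c)), p(m(c, p(a), p(p(a)))))):
1. p(m(p(m(m(p(p(c)), p(p(b)), b), p(p(b)), p(b))), p(p(c)), p(m(c, p(a), p(p(a))))))  →  p(p(m(m(p(p(c)), p(p(b)), b), p(p(b)), p(b))))   [R3 at 1]
2. p(p(m(m(p(p(c)), p(p(b)), b), p(p(b)), p(b))))  →  p(p(m(p(p(c)), p(p(b)), b)))   [R3 at 1.1]
3. p(p(m(p(p(c)), p(p(b)), b)))  →  p(p(p(p(c))))   [R3 at 1.1]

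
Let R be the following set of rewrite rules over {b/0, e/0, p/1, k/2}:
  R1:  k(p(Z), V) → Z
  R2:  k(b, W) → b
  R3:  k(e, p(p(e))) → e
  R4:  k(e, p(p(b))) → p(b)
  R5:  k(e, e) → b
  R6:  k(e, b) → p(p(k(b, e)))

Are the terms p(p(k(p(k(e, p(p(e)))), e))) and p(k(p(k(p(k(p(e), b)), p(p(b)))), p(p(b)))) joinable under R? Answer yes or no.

no — NF(t₁) = p(p(e)), NF(t₂) = p(e)

Reduce t₁ = p(p(k(p(k(e, p(p(e)))), e))):
1. p(p(k(p(k(e, p(p(e)))), e)))  →  p(p(k(e, p(p(e)))))   [R1 at 1.1]
2. p(p(k(e, p(p(e)))))  →  p(p(e))   [R3 at 1.1]

Reduce t₂ = p(k(p(k(p(k(p(e), b)), p(p(b)))), p(p(b)))):
1. p(k(p(k(p(k(p(e), b)), p(p(b)))), p(p(b))))  →  p(k(p(k(p(e), b)), p(p(b))))   [R1 at 1]
2. p(k(p(k(p(e), b)), p(p(b))))  →  p(k(p(e), b))   [R1 at 1]
3. p(k(p(e), b))  →  p(e)   [R1 at 1]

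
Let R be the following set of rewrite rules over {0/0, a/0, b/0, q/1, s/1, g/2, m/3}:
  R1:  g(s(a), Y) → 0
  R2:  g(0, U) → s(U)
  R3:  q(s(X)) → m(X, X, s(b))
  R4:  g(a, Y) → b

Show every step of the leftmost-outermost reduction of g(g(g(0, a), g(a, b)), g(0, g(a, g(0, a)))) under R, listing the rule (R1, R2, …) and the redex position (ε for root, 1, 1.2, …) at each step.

1. g(g(g(0, a), g(a, b)), g(0, g(a, g(0, a))))  →  g(g(s(a), g(a, b)), g(0, g(a, g(0, a))))   [R2 at 1.1]
2. g(g(s(a), g(a, b)), g(0, g(a, g(0, a))))  →  g(0, g(0, g(a, g(0, a))))   [R1 at 1]
3. g(0, g(0, g(a, g(0, a))))  →  s(g(0, g(a, g(0, a))))   [R2 at ε]
4. s(g(0, g(a, g(0, a))))  →  s(s(g(a, g(0, a))))   [R2 at 1]
5. s(s(g(a, g(0, a))))  →  s(s(b))   [R4 at 1.1]

s(s(b))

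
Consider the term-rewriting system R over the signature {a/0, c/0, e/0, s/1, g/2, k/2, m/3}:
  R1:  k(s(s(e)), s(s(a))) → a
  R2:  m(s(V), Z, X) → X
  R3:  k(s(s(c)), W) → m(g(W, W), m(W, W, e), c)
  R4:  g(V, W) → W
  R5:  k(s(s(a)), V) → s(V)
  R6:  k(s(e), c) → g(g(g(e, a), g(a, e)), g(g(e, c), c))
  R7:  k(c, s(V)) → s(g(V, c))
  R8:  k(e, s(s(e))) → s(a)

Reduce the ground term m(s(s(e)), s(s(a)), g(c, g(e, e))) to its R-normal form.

e

1. m(s(s(e)), s(s(a)), g(c, g(e, e)))  →  g(c, g(e, e))   [R2 at ε]
2. g(c, g(e, e))  →  g(e, e)   [R4 at ε]
3. g(e, e)  →  e   [R4 at ε]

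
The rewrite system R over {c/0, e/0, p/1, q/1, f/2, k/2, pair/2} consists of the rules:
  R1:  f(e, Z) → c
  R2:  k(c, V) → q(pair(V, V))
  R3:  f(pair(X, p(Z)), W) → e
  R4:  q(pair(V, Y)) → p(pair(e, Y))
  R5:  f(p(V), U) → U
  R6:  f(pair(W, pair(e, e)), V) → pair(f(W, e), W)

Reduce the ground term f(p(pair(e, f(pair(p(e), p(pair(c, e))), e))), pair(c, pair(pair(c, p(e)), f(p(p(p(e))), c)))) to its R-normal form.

1. f(p(pair(e, f(pair(p(e), p(pair(c, e))), e))), pair(c, pair(pair(c, p(e)), f(p(p(p(e))), c))))  →  pair(c, pair(pair(c, p(e)), f(p(p(p(e))), c)))   [R5 at ε]
2. pair(c, pair(pair(c, p(e)), f(p(p(p(e))), c)))  →  pair(c, pair(pair(c, p(e)), c))   [R5 at 2.2]

pair(c, pair(pair(c, p(e)), c))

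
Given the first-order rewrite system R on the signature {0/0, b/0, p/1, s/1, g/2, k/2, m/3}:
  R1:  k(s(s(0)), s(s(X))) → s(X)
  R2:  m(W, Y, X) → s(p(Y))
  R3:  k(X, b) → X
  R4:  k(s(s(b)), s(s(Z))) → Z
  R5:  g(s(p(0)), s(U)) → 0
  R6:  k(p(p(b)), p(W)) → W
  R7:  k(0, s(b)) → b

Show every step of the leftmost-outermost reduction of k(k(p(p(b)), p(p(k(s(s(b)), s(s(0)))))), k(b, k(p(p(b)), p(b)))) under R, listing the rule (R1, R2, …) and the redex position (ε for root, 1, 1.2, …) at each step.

1. k(k(p(p(b)), p(p(k(s(s(b)), s(s(0)))))), k(b, k(p(p(b)), p(b))))  →  k(p(k(s(s(b)), s(s(0)))), k(b, k(p(p(b)), p(b))))   [R6 at 1]
2. k(p(k(s(s(b)), s(s(0)))), k(b, k(p(p(b)), p(b))))  →  k(p(0), k(b, k(p(p(b)), p(b))))   [R4 at 1.1]
3. k(p(0), k(b, k(p(p(b)), p(b))))  →  k(p(0), k(b, b))   [R6 at 2.2]
4. k(p(0), k(b, b))  →  k(p(0), b)   [R3 at 2]
5. k(p(0), b)  →  p(0)   [R3 at ε]

p(0)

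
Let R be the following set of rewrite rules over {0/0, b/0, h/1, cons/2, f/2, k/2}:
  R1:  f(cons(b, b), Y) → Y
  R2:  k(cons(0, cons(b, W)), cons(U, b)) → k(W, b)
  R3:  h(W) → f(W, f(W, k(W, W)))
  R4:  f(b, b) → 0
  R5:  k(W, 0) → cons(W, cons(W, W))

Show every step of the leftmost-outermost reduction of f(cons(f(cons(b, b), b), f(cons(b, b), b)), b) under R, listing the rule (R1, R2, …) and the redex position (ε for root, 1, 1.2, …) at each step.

b

1. f(cons(f(cons(b, b), b), f(cons(b, b), b)), b)  →  f(cons(b, f(cons(b, b), b)), b)   [R1 at 1.1]
2. f(cons(b, f(cons(b, b), b)), b)  →  f(cons(b, b), b)   [R1 at 1.2]
3. f(cons(b, b), b)  →  b   [R1 at ε]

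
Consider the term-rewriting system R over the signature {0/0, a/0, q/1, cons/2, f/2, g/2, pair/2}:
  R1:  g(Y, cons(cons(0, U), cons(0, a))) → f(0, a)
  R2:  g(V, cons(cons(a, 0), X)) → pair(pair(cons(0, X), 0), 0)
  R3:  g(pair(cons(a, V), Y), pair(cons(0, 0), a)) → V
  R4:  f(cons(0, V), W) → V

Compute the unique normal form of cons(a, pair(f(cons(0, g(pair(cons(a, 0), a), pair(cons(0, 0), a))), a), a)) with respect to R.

cons(a, pair(0, a))

1. cons(a, pair(f(cons(0, g(pair(cons(a, 0), a), pair(cons(0, 0), a))), a), a))  →  cons(a, pair(g(pair(cons(a, 0), a), pair(cons(0, 0), a)), a))   [R4 at 2.1]
2. cons(a, pair(g(pair(cons(a, 0), a), pair(cons(0, 0), a)), a))  →  cons(a, pair(0, a))   [R3 at 2.1]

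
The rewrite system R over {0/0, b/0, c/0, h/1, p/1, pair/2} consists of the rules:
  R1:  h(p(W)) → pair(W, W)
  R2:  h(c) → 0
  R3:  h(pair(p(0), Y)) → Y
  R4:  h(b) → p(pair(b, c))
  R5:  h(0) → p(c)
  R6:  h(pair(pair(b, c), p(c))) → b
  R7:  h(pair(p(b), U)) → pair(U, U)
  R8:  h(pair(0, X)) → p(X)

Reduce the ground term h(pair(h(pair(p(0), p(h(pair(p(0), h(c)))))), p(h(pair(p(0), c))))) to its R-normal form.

p(c)

1. h(pair(h(pair(p(0), p(h(pair(p(0), h(c)))))), p(h(pair(p(0), c)))))  →  h(pair(p(h(pair(p(0), h(c)))), p(h(pair(p(0), c)))))   [R3 at 1.1]
2. h(pair(p(h(pair(p(0), h(c)))), p(h(pair(p(0), c)))))  →  h(pair(p(h(c)), p(h(pair(p(0), c)))))   [R3 at 1.1.1]
3. h(pair(p(h(c)), p(h(pair(p(0), c)))))  →  h(pair(p(0), p(h(pair(p(0), c)))))   [R2 at 1.1.1]
4. h(pair(p(0), p(h(pair(p(0), c)))))  →  p(h(pair(p(0), c)))   [R3 at ε]
5. p(h(pair(p(0), c)))  →  p(c)   [R3 at 1]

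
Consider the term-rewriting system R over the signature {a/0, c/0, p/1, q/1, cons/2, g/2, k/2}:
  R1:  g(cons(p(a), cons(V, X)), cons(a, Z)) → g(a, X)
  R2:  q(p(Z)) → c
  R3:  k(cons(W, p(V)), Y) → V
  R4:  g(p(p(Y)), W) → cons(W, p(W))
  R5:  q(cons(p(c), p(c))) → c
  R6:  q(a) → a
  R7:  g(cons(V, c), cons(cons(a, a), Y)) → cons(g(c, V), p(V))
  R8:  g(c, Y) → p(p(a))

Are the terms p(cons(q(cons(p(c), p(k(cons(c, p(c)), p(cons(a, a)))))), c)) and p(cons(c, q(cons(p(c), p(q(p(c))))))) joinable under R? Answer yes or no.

yes — NF(t₁) = p(cons(c, c)), NF(t₂) = p(cons(c, c))

Reduce t₁ = p(cons(q(cons(p(c), p(k(cons(c, p(c)), p(cons(a, a)))))), c)):
1. p(cons(q(cons(p(c), p(k(cons(c, p(c)), p(cons(a, a)))))), c))  →  p(cons(q(cons(p(c), p(c))), c))   [R3 at 1.1.1.2.1]
2. p(cons(q(cons(p(c), p(c))), c))  →  p(cons(c, c))   [R5 at 1.1]

Reduce t₂ = p(cons(c, q(cons(p(c), p(q(p(c))))))):
1. p(cons(c, q(cons(p(c), p(q(p(c)))))))  →  p(cons(c, q(cons(p(c), p(c)))))   [R2 at 1.2.1.2.1]
2. p(cons(c, q(cons(p(c), p(c)))))  →  p(cons(c, c))   [R5 at 1.2]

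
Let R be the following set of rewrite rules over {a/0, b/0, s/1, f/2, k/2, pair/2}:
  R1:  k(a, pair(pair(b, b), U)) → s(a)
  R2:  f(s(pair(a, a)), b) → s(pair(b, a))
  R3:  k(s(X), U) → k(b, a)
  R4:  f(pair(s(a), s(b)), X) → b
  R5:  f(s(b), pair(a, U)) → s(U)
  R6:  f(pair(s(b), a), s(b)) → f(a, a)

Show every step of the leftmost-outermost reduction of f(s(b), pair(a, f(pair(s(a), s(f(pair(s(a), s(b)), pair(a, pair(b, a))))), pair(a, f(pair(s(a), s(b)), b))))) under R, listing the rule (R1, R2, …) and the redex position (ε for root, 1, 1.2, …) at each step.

1. f(s(b), pair(a, f(pair(s(a), s(f(pair(s(a), s(b)), pair(a, pair(b, a))))), pair(a, f(pair(s(a), s(b)), b)))))  →  s(f(pair(s(a), s(f(pair(s(a), s(b)), pair(a, pair(b, a))))), pair(a, f(pair(s(a), s(b)), b))))   [R5 at ε]
2. s(f(pair(s(a), s(f(pair(s(a), s(b)), pair(a, pair(b, a))))), pair(a, f(pair(s(a), s(b)), b))))  →  s(f(pair(s(a), s(b)), pair(a, f(pair(s(a), s(b)), b))))   [R4 at 1.1.2.1]
3. s(f(pair(s(a), s(b)), pair(a, f(pair(s(a), s(b)), b))))  →  s(b)   [R4 at 1]

s(b)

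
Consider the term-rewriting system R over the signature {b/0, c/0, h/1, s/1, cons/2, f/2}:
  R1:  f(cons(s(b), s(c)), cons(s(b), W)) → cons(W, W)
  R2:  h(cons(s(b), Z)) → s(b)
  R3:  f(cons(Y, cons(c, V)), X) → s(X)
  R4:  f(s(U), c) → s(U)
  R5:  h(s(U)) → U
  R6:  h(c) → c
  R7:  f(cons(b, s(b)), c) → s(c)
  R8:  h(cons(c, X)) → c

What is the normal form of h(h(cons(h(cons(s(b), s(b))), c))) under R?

b

1. h(h(cons(h(cons(s(b), s(b))), c)))  →  h(h(cons(s(b), c)))   [R2 at 1.1.1]
2. h(h(cons(s(b), c)))  →  h(s(b))   [R2 at 1]
3. h(s(b))  →  b   [R5 at ε]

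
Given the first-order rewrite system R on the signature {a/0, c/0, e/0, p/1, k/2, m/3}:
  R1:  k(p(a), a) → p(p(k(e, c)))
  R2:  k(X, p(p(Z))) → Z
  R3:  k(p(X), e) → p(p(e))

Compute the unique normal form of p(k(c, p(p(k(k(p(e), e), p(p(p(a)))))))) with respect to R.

p(p(a))

1. p(k(c, p(p(k(k(p(e), e), p(p(p(a))))))))  →  p(k(k(p(e), e), p(p(p(a)))))   [R2 at 1]
2. p(k(k(p(e), e), p(p(p(a)))))  →  p(p(a))   [R2 at 1]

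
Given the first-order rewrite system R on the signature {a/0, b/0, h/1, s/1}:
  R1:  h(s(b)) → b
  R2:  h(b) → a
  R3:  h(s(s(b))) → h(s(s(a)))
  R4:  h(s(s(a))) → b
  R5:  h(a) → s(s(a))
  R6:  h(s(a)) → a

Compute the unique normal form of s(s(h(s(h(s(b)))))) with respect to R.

1. s(s(h(s(h(s(b))))))  →  s(s(h(s(b))))   [R1 at 1.1.1.1]
2. s(s(h(s(b))))  →  s(s(b))   [R1 at 1.1]

s(s(b))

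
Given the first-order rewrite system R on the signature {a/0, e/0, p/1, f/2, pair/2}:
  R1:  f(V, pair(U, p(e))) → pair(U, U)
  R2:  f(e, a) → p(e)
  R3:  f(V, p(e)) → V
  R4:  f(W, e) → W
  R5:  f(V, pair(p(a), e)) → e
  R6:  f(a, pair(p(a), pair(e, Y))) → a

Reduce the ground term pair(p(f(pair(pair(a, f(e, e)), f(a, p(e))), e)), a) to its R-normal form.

1. pair(p(f(pair(pair(a, f(e, e)), f(a, p(e))), e)), a)  →  pair(p(pair(pair(a, f(e, e)), f(a, p(e)))), a)   [R4 at 1.1]
2. pair(p(pair(pair(a, f(e, e)), f(a, p(e)))), a)  →  pair(p(pair(pair(a, e), f(a, p(e)))), a)   [R4 at 1.1.1.2]
3. pair(p(pair(pair(a, e), f(a, p(e)))), a)  →  pair(p(pair(pair(a, e), a)), a)   [R3 at 1.1.2]

pair(p(pair(pair(a, e), a)), a)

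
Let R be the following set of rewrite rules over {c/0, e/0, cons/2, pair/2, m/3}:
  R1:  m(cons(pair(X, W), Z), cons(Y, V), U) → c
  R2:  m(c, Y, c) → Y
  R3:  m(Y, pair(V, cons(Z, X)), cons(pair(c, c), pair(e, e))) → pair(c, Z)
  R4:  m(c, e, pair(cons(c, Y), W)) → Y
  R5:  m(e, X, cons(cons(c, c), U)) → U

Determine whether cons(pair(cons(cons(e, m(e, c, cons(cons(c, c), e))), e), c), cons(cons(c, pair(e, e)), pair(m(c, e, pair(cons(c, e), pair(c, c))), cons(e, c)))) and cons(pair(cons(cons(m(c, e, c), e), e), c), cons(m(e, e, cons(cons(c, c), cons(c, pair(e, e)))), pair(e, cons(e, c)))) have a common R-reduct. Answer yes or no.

Reduce t₁ = cons(pair(cons(cons(e, m(e, c, cons(cons(c, c), e))), e), c), cons(cons(c, pair(e, e)), pair(m(c, e, pair(cons(c, e), pair(c, c))), cons(e, c)))):
1. cons(pair(cons(cons(e, m(e, c, cons(cons(c, c), e))), e), c), cons(cons(c, pair(e, e)), pair(m(c, e, pair(cons(c, e), pair(c, c))), cons(e, c))))  →  cons(pair(cons(cons(e, e), e), c), cons(cons(c, pair(e, e)), pair(m(c, e, pair(cons(c, e), pair(c, c))), cons(e, c))))   [R5 at 1.1.1.2]
2. cons(pair(cons(cons(e, e), e), c), cons(cons(c, pair(e, e)), pair(m(c, e, pair(cons(c, e), pair(c, c))), cons(e, c))))  →  cons(pair(cons(cons(e, e), e), c), cons(cons(c, pair(e, e)), pair(e, cons(e, c))))   [R4 at 2.2.1]

Reduce t₂ = cons(pair(cons(cons(m(c, e, c), e), e), c), cons(m(e, e, cons(cons(c, c), cons(c, pair(e, e)))), pair(e, cons(e, c)))):
1. cons(pair(cons(cons(m(c, e, c), e), e), c), cons(m(e, e, cons(cons(c, c), cons(c, pair(e, e)))), pair(e, cons(e, c))))  →  cons(pair(cons(cons(e, e), e), c), cons(m(e, e, cons(cons(c, c), cons(c, pair(e, e)))), pair(e, cons(e, c))))   [R2 at 1.1.1.1]
2. cons(pair(cons(cons(e, e), e), c), cons(m(e, e, cons(cons(c, c), cons(c, pair(e, e)))), pair(e, cons(e, c))))  →  cons(pair(cons(cons(e, e), e), c), cons(cons(c, pair(e, e)), pair(e, cons(e, c))))   [R5 at 2.1]

yes — NF(t₁) = cons(pair(cons(cons(e, e), e), c), cons(cons(c, pair(e, e)), pair(e, cons(e, c)))), NF(t₂) = cons(pair(cons(cons(e, e), e), c), cons(cons(c, pair(e, e)), pair(e, cons(e, c))))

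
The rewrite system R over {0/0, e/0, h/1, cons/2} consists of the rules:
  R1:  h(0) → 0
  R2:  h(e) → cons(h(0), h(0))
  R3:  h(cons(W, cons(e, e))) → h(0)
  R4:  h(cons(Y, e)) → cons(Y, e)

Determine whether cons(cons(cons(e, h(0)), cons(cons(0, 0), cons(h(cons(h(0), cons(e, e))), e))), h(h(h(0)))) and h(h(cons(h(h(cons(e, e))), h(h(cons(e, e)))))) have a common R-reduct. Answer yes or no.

Reduce t₁ = cons(cons(cons(e, h(0)), cons(cons(0, 0), cons(h(cons(h(0), cons(e, e))), e))), h(h(h(0)))):
1. cons(cons(cons(e, h(0)), cons(cons(0, 0), cons(h(cons(h(0), cons(e, e))), e))), h(h(h(0))))  →  cons(cons(cons(e, 0), cons(cons(0, 0), cons(h(cons(h(0), cons(e, e))), e))), h(h(h(0))))   [R1 at 1.1.2]
2. cons(cons(cons(e, 0), cons(cons(0, 0), cons(h(cons(h(0), cons(e, e))), e))), h(h(h(0))))  →  cons(cons(cons(e, 0), cons(cons(0, 0), cons(h(0), e))), h(h(h(0))))   [R3 at 1.2.2.1]
3. cons(cons(cons(e, 0), cons(cons(0, 0), cons(h(0), e))), h(h(h(0))))  →  cons(cons(cons(e, 0), cons(cons(0, 0), cons(0, e))), h(h(h(0))))   [R1 at 1.2.2.1]
4. cons(cons(cons(e, 0), cons(cons(0, 0), cons(0, e))), h(h(h(0))))  →  cons(cons(cons(e, 0), cons(cons(0, 0), cons(0, e))), h(h(0)))   [R1 at 2.1.1]
5. cons(cons(cons(e, 0), cons(cons(0, 0), cons(0, e))), h(h(0)))  →  cons(cons(cons(e, 0), cons(cons(0, 0), cons(0, e))), h(0))   [R1 at 2.1]
6. cons(cons(cons(e, 0), cons(cons(0, 0), cons(0, e))), h(0))  →  cons(cons(cons(e, 0), cons(cons(0, 0), cons(0, e))), 0)   [R1 at 2]

Reduce t₂ = h(h(cons(h(h(cons(e, e))), h(h(cons(e, e)))))):
1. h(h(cons(h(h(cons(e, e))), h(h(cons(e, e))))))  →  h(h(cons(h(cons(e, e)), h(h(cons(e, e))))))   [R4 at 1.1.1.1]
2. h(h(cons(h(cons(e, e)), h(h(cons(e, e))))))  →  h(h(cons(cons(e, e), h(h(cons(e, e))))))   [R4 at 1.1.1]
3. h(h(cons(cons(e, e), h(h(cons(e, e))))))  →  h(h(cons(cons(e, e), h(cons(e, e)))))   [R4 at 1.1.2.1]
4. h(h(cons(cons(e, e), h(cons(e, e)))))  →  h(h(cons(cons(e, e), cons(e, e))))   [R4 at 1.1.2]
5. h(h(cons(cons(e, e), cons(e, e))))  →  h(h(0))   [R3 at 1]
6. h(h(0))  →  h(0)   [R1 at 1]
7. h(0)  →  0   [R1 at ε]

no — NF(t₁) = cons(cons(cons(e, 0), cons(cons(0, 0), cons(0, e))), 0), NF(t₂) = 0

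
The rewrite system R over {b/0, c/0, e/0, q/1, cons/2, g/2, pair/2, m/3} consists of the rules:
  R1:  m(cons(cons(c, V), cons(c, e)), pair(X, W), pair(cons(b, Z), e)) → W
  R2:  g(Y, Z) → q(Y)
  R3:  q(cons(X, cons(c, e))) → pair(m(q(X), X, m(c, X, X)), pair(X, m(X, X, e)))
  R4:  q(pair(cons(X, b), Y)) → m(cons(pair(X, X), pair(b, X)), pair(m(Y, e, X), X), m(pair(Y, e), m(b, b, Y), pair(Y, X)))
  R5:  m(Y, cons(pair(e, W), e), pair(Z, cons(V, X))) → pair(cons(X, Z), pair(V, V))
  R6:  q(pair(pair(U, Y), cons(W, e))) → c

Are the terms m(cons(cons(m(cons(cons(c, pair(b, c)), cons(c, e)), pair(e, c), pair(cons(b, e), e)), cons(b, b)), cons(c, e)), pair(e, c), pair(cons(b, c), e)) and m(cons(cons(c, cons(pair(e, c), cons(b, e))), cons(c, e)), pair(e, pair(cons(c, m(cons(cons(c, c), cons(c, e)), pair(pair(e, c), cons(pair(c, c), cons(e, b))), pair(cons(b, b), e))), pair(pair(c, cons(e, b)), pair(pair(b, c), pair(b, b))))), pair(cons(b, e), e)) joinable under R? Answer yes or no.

no — NF(t₁) = c, NF(t₂) = pair(cons(c, cons(pair(c, c), cons(e, b))), pair(pair(c, cons(e, b)), pair(pair(b, c), pair(b, b))))

Reduce t₁ = m(cons(cons(m(cons(cons(c, pair(b, c)), cons(c, e)), pair(e, c), pair(cons(b, e), e)), cons(b, b)), cons(c, e)), pair(e, c), pair(cons(b, c), e)):
1. m(cons(cons(m(cons(cons(c, pair(b, c)), cons(c, e)), pair(e, c), pair(cons(b, e), e)), cons(b, b)), cons(c, e)), pair(e, c), pair(cons(b, c), e))  →  m(cons(cons(c, cons(b, b)), cons(c, e)), pair(e, c), pair(cons(b, c), e))   [R1 at 1.1.1]
2. m(cons(cons(c, cons(b, b)), cons(c, e)), pair(e, c), pair(cons(b, c), e))  →  c   [R1 at ε]

Reduce t₂ = m(cons(cons(c, cons(pair(e, c), cons(b, e))), cons(c, e)), pair(e, pair(cons(c, m(cons(cons(c, c), cons(c, e)), pair(pair(e, c), cons(pair(c, c), cons(e, b))), pair(cons(b, b), e))), pair(pair(c, cons(e, b)), pair(pair(b, c), pair(b, b))))), pair(cons(b, e), e)):
1. m(cons(cons(c, cons(pair(e, c), cons(b, e))), cons(c, e)), pair(e, pair(cons(c, m(cons(cons(c, c), cons(c, e)), pair(pair(e, c), cons(pair(c, c), cons(e, b))), pair(cons(b, b), e))), pair(pair(c, cons(e, b)), pair(pair(b, c), pair(b, b))))), pair(cons(b, e), e))  →  pair(cons(c, m(cons(cons(c, c), cons(c, e)), pair(pair(e, c), cons(pair(c, c), cons(e, b))), pair(cons(b, b), e))), pair(pair(c, cons(e, b)), pair(pair(b, c), pair(b, b))))   [R1 at ε]
2. pair(cons(c, m(cons(cons(c, c), cons(c, e)), pair(pair(e, c), cons(pair(c, c), cons(e, b))), pair(cons(b, b), e))), pair(pair(c, cons(e, b)), pair(pair(b, c), pair(b, b))))  →  pair(cons(c, cons(pair(c, c), cons(e, b))), pair(pair(c, cons(e, b)), pair(pair(b, c), pair(b, b))))   [R1 at 1.2]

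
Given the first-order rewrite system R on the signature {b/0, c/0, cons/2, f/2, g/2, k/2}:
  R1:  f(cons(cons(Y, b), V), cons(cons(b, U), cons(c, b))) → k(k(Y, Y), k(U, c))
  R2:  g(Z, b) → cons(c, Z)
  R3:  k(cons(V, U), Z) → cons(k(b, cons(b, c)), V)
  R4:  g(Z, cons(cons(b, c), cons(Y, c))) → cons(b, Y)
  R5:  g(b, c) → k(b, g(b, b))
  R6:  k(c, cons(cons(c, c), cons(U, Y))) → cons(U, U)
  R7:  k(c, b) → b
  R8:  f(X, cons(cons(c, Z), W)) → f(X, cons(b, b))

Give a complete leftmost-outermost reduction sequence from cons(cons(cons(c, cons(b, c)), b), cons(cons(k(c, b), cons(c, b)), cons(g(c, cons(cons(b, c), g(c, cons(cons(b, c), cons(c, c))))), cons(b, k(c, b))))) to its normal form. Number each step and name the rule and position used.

cons(cons(cons(c, cons(b, c)), b), cons(cons(b, cons(c, b)), cons(cons(b, b), cons(b, b))))

1. cons(cons(cons(c, cons(b, c)), b), cons(cons(k(c, b), cons(c, b)), cons(g(c, cons(cons(b, c), g(c, cons(cons(b, c), cons(c, c))))), cons(b, k(c, b)))))  →  cons(cons(cons(c, cons(b, c)), b), cons(cons(b, cons(c, b)), cons(g(c, cons(cons(b, c), g(c, cons(cons(b, c), cons(c, c))))), cons(b, k(c, b)))))   [R7 at 2.1.1]
2. cons(cons(cons(c, cons(b, c)), b), cons(cons(b, cons(c, b)), cons(g(c, cons(cons(b, c), g(c, cons(cons(b, c), cons(c, c))))), cons(b, k(c, b)))))  →  cons(cons(cons(c, cons(b, c)), b), cons(cons(b, cons(c, b)), cons(g(c, cons(cons(b, c), cons(b, c))), cons(b, k(c, b)))))   [R4 at 2.2.1.2.2]
3. cons(cons(cons(c, cons(b, c)), b), cons(cons(b, cons(c, b)), cons(g(c, cons(cons(b, c), cons(b, c))), cons(b, k(c, b)))))  →  cons(cons(cons(c, cons(b, c)), b), cons(cons(b, cons(c, b)), cons(cons(b, b), cons(b, k(c, b)))))   [R4 at 2.2.1]
4. cons(cons(cons(c, cons(b, c)), b), cons(cons(b, cons(c, b)), cons(cons(b, b), cons(b, k(c, b)))))  →  cons(cons(cons(c, cons(b, c)), b), cons(cons(b, cons(c, b)), cons(cons(b, b), cons(b, b))))   [R7 at 2.2.2.2]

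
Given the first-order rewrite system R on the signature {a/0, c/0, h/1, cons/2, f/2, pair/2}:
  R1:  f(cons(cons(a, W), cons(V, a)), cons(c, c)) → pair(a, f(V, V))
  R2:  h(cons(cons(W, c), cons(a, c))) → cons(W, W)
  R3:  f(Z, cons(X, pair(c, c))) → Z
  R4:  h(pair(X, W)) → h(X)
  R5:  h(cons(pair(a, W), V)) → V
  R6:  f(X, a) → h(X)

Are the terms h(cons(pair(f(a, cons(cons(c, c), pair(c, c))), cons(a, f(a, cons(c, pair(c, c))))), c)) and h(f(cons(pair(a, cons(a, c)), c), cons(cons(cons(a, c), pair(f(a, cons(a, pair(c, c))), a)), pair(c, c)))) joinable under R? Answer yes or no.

yes — NF(t₁) = c, NF(t₂) = c

Reduce t₁ = h(cons(pair(f(a, cons(cons(c, c), pair(c, c))), cons(a, f(a, cons(c, pair(c, c))))), c)):
1. h(cons(pair(f(a, cons(cons(c, c), pair(c, c))), cons(a, f(a, cons(c, pair(c, c))))), c))  →  h(cons(pair(a, cons(a, f(a, cons(c, pair(c, c))))), c))   [R3 at 1.1.1]
2. h(cons(pair(a, cons(a, f(a, cons(c, pair(c, c))))), c))  →  c   [R5 at ε]

Reduce t₂ = h(f(cons(pair(a, cons(a, c)), c), cons(cons(cons(a, c), pair(f(a, cons(a, pair(c, c))), a)), pair(c, c)))):
1. h(f(cons(pair(a, cons(a, c)), c), cons(cons(cons(a, c), pair(f(a, cons(a, pair(c, c))), a)), pair(c, c))))  →  h(cons(pair(a, cons(a, c)), c))   [R3 at 1]
2. h(cons(pair(a, cons(a, c)), c))  →  c   [R5 at ε]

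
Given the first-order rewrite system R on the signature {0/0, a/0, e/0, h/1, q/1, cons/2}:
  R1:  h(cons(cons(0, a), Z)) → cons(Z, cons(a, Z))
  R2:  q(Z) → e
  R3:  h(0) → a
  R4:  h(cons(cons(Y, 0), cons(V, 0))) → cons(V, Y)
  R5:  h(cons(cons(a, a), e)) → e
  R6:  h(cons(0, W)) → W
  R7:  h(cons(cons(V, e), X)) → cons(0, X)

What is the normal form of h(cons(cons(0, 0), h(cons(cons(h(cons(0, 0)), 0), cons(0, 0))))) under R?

1. h(cons(cons(0, 0), h(cons(cons(h(cons(0, 0)), 0), cons(0, 0)))))  →  h(cons(cons(0, 0), cons(0, h(cons(0, 0)))))   [R4 at 1.2]
2. h(cons(cons(0, 0), cons(0, h(cons(0, 0)))))  →  h(cons(cons(0, 0), cons(0, 0)))   [R6 at 1.2.2]
3. h(cons(cons(0, 0), cons(0, 0)))  →  cons(0, 0)   [R4 at ε]

cons(0, 0)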